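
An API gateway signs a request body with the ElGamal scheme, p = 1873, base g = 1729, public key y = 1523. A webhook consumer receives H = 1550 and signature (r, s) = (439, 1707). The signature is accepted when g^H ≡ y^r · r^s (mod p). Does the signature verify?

does not verify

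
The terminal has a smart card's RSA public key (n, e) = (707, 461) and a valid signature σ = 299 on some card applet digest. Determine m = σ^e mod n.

24

σ^2 ≡ 299^2 = 89401 ≡ 319
σ^4 ≡ 319^2 = 101761 ≡ 660
σ^8 ≡ 660^2 = 435600 ≡ 88
σ^16 ≡ 88^2 = 7744 ≡ 674
σ^32 ≡ 674^2 = 454276 ≡ 382
σ^64 ≡ 382^2 = 145924 ≡ 282
σ^128 ≡ 282^2 = 79524 ≡ 340
σ^256 ≡ 340^2 = 115600 ≡ 359
461 = 256 + 128 + 64 + 8 + 4 + 1, so σ^461 ≡ 359·340·282·88·660·299 ≡ 24 (mod 707)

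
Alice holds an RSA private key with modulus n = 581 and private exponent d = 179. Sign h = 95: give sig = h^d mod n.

324

h^2 ≡ 95^2 = 9025 ≡ 310
h^4 ≡ 310^2 = 96100 ≡ 235
h^8 ≡ 235^2 = 55225 ≡ 30
h^16 ≡ 30^2 = 900 ≡ 319
h^32 ≡ 319^2 = 101761 ≡ 86
h^64 ≡ 86^2 = 7396 ≡ 424
h^128 ≡ 424^2 = 179776 ≡ 247
179 = 128 + 32 + 16 + 2 + 1, so h^179 ≡ 247·86·319·310·95 ≡ 324 (mod 581)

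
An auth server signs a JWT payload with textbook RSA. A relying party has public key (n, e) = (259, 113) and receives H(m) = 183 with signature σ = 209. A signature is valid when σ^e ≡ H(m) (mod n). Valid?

σ^2 ≡ 209^2 = 43681 ≡ 169
σ^4 ≡ 169^2 = 28561 ≡ 71
σ^8 ≡ 71^2 = 5041 ≡ 120
σ^16 ≡ 120^2 = 14400 ≡ 155
σ^32 ≡ 155^2 = 24025 ≡ 197
σ^64 ≡ 197^2 = 38809 ≡ 218
113 = 64 + 32 + 16 + 1, so σ^113 ≡ 218·197·155·209 ≡ 76 (mod 259)
The recovered value 76 does not match the digest 183.

no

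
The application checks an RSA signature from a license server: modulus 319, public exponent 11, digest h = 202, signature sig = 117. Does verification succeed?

fails

Squares mod 319: sig^1≡117, sig^2≡291, sig^4≡146, sig^8≡262
11 = 8 + 2 + 1, so sig^11 ≡ 262·291·117 ≡ 117 (mod 319)
117 ≠ 202, so verification fails.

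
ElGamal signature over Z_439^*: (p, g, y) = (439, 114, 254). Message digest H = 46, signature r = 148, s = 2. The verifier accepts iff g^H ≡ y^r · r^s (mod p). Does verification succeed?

Left side g^H mod p:
114^2 = 12996 ≡ 265
114^4 ≡ 265^2 = 70225 ≡ 424
114^8 ≡ 424^2 = 179776 ≡ 225
114^16 ≡ 225^2 = 50625 ≡ 140
114^32 ≡ 140^2 = 19600 ≡ 284
46 = 32 + 8 + 4 + 2, so 114^46 ≡ 284·225·424·265 ≡ 266 (mod 439)
Right side y^r · r^s mod p:
254^2 = 64516 ≡ 422
254^4 ≡ 422^2 = 178084 ≡ 289
254^8 ≡ 289^2 = 83521 ≡ 111
254^16 ≡ 111^2 = 12321 ≡ 29
254^32 ≡ 29^2 = 841 ≡ 402
254^64 ≡ 402^2 = 161604 ≡ 52
254^128 ≡ 52^2 = 2704 ≡ 70
148 = 128 + 16 + 4, so 254^148 ≡ 70·29·289 ≡ 166 (mod 439)
148^2 = 21904 ≡ 393
166·393 = 65238 ≡ 266 (mod 439)
266 ≡ 266 (mod 439), so the signature is genuine.

passes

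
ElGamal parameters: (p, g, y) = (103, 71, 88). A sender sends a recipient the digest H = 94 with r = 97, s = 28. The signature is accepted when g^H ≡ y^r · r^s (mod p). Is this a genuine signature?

Left side g^H mod p:
Squares mod 103: 71^1≡71, 71^2≡97, 71^4≡36, 71^8≡60, 71^16≡98, 71^32≡25, 71^64≡7
94 = 64 + 16 + 8 + 4 + 2, so 71^94 ≡ 7·98·60·36·97 ≡ 91 (mod 103)
Right side y^r · r^s mod p:
Squares mod 103: 88^1≡88, 88^2≡19, 88^4≡52, 88^8≡26, 88^16≡58, 88^32≡68, 88^64≡92
97 = 64 + 32 + 1, so 88^97 ≡ 92·68·88 ≡ 96 (mod 103)
Squares mod 103: 97^1≡97, 97^2≡36, 97^4≡60, 97^8≡98, 97^16≡25
28 = 16 + 8 + 4, so 97^28 ≡ 25·98·60 ≡ 19 (mod 103)
96·19 = 1824 ≡ 73 (mod 103)
91 ≠ 73, so verification fails.

forged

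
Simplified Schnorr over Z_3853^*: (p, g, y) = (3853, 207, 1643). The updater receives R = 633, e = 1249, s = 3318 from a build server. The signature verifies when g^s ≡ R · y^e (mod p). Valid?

yes

g^s mod p:
207^2 = 42849 ≡ 466
207^4 ≡ 466^2 = 217156 ≡ 1388
207^8 ≡ 1388^2 = 1926544 ≡ 44
207^16 ≡ 44^2 = 1936
207^32 ≡ 1936^2 = 3748096 ≡ 2980
207^64 ≡ 2980^2 = 8880400 ≡ 3088
207^128 ≡ 3088^2 = 9535744 ≡ 3422
207^256 ≡ 3422^2 = 11710084 ≡ 817
207^512 ≡ 817^2 = 667489 ≡ 920
207^1024 ≡ 920^2 = 846400 ≡ 2593
207^2048 ≡ 2593^2 = 6723649 ≡ 164
3318 = 2048 + 1024 + 128 + 64 + 32 + 16 + 4 + 2, so 207^3318 ≡ 164·2593·3422·3088·2980·1936·1388·466 ≡ 947 (mod 3853)
R · y^e mod p:
1643^2 = 2699449 ≡ 2349
1643^4 ≡ 2349^2 = 5517801 ≡ 305
1643^8 ≡ 305^2 = 93025 ≡ 553
1643^16 ≡ 553^2 = 305809 ≡ 1422
1643^32 ≡ 1422^2 = 2022084 ≡ 3112
1643^64 ≡ 3112^2 = 9684544 ≡ 1955
1643^128 ≡ 1955^2 = 3822025 ≡ 3702
1643^256 ≡ 3702^2 = 13704804 ≡ 3536
1643^512 ≡ 3536^2 = 12503296 ≡ 311
1643^1024 ≡ 311^2 = 96721 ≡ 396
1249 = 1024 + 128 + 64 + 32 + 1, so 1643^1249 ≡ 396·3702·1955·3112·1643 ≡ 1578 (mod 3853)
633·1578 = 998874 ≡ 947 (mod 3853)
947 ≡ 947 (mod 3853); signature holds.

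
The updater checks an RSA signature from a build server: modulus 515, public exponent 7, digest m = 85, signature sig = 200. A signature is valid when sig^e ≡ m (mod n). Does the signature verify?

Squares mod 515: sig^1≡200, sig^2≡345, sig^4≡60
7 = 4 + 2 + 1, so sig^7 ≡ 60·345·200 ≡ 430 (mod 515)
The recovered value 430 does not match the digest 85.

does not verify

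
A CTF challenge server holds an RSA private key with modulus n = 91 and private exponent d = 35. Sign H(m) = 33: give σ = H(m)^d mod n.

Squares mod 91: (H(m))^1≡33, (H(m))^2≡88, (H(m))^4≡9, (H(m))^8≡81, (H(m))^16≡9, (H(m))^32≡81
35 = 32 + 2 + 1, so (H(m))^35 ≡ 81·88·33 ≡ 80 (mod 91)

80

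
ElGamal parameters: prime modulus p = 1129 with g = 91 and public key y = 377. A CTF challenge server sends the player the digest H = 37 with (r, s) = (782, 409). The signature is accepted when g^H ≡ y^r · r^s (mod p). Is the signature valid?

valid

Left side g^H mod p:
91^2 = 8281 ≡ 378
91^4 ≡ 378^2 = 142884 ≡ 630
91^8 ≡ 630^2 = 396900 ≡ 621
91^16 ≡ 621^2 = 385641 ≡ 652
91^32 ≡ 652^2 = 425104 ≡ 600
37 = 32 + 4 + 1, so 91^37 ≡ 600·630·91 ≡ 757 (mod 1129)
Right side y^r · r^s mod p:
377^2 = 142129 ≡ 1004
377^4 ≡ 1004^2 = 1008016 ≡ 948
377^8 ≡ 948^2 = 898704 ≡ 20
377^16 ≡ 20^2 = 400
377^32 ≡ 400^2 = 160000 ≡ 811
377^64 ≡ 811^2 = 657721 ≡ 643
377^128 ≡ 643^2 = 413449 ≡ 235
377^256 ≡ 235^2 = 55225 ≡ 1033
377^512 ≡ 1033^2 = 1067089 ≡ 184
782 = 512 + 256 + 8 + 4 + 2, so 377^782 ≡ 184·1033·20·948·1004 ≡ 978 (mod 1129)
782^2 = 611524 ≡ 735
782^4 ≡ 735^2 = 540225 ≡ 563
782^8 ≡ 563^2 = 316969 ≡ 849
782^16 ≡ 849^2 = 720801 ≡ 499
782^32 ≡ 499^2 = 249001 ≡ 621
782^64 ≡ 621^2 = 385641 ≡ 652
782^128 ≡ 652^2 = 425104 ≡ 600
782^256 ≡ 600^2 = 360000 ≡ 978
409 = 256 + 128 + 16 + 8 + 1, so 782^409 ≡ 978·600·499·849·782 ≡ 152 (mod 1129)
978·152 = 148656 ≡ 757 (mod 1129)
757 ≡ 757 (mod 1129), so the signature is genuine.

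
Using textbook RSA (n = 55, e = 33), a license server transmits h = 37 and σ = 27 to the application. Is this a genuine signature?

genuine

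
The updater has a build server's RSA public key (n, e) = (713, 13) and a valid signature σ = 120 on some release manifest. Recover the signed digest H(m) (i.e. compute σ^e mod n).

711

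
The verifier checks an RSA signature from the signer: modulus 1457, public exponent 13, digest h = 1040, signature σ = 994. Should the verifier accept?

σ^2 ≡ 994^2 = 988036 ≡ 190
σ^4 ≡ 190^2 = 36100 ≡ 1132
σ^8 ≡ 1132^2 = 1281424 ≡ 721
13 = 8 + 4 + 1, so σ^13 ≡ 721·1132·994 ≡ 1341 (mod 1457)
The recovered value 1341 does not match the digest 1040.

reject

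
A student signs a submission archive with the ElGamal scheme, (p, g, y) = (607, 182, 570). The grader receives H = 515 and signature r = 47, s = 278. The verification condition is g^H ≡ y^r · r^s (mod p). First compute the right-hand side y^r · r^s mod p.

570^2 = 324900 ≡ 155
570^4 ≡ 155^2 = 24025 ≡ 352
570^8 ≡ 352^2 = 123904 ≡ 76
570^16 ≡ 76^2 = 5776 ≡ 313
570^32 ≡ 313^2 = 97969 ≡ 242
47 = 32 + 8 + 4 + 2 + 1, so 570^47 ≡ 242·76·352·155·570 ≡ 348 (mod 607)
47^2 = 2209 ≡ 388
47^4 ≡ 388^2 = 150544 ≡ 8
47^8 ≡ 8^2 = 64
47^16 ≡ 64^2 = 4096 ≡ 454
47^32 ≡ 454^2 = 206116 ≡ 343
47^64 ≡ 343^2 = 117649 ≡ 498
47^128 ≡ 498^2 = 248004 ≡ 348
47^256 ≡ 348^2 = 121104 ≡ 311
278 = 256 + 16 + 4 + 2, so 47^278 ≡ 311·454·8·388 ≡ 36 (mod 607)
y^r · r^s ≡ 348·36 = 12528 ≡ 388 (mod 607)

388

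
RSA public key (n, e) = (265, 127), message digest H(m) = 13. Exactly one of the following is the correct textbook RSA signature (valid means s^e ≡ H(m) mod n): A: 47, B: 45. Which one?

A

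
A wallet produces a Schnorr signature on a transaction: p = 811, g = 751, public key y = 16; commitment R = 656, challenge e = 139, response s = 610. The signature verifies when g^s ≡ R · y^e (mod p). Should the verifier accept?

g^s mod p:
Squares mod 811: 751^1≡751, 751^2≡356, 751^4≡220, 751^8≡551, 751^16≡287, 751^32≡458, 751^64≡526, 751^128≡125, 751^256≡216, 751^512≡429
610 = 512 + 64 + 32 + 2, so 751^610 ≡ 429·526·458·356 ≡ 764 (mod 811)
R · y^e mod p:
Squares mod 811: 16^1≡16, 16^2≡256, 16^4≡656, 16^8≡506, 16^16≡571, 16^32≡19, 16^64≡361, 16^128≡561
139 = 128 + 8 + 2 + 1, so 16^139 ≡ 561·506·256·16 ≡ 656 (mod 811)
656·656 = 430336 ≡ 506 (mod 811)
764 ≠ 506; the check fails.

reject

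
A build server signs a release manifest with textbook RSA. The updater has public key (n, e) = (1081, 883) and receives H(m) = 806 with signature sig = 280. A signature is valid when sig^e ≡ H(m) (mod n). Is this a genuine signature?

Squares mod 1081: sig^1≡280, sig^2≡568, sig^4≡486, sig^8≡538, sig^16≡817, sig^32≡512, sig^64≡542, sig^128≡813, sig^256≡478, sig^512≡393
883 = 512 + 256 + 64 + 32 + 16 + 2 + 1, so sig^883 ≡ 393·478·542·512·817·568·280 ≡ 616 (mod 1081)
The recovered value 616 does not match the digest 806.

forged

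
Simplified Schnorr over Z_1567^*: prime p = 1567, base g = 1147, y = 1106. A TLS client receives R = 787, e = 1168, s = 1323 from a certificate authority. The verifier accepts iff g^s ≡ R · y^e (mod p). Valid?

g^s mod p:
Squares mod 1567: 1147^1≡1147, 1147^2≡896, 1147^4≡512, 1147^8≡455, 1147^16≡181, 1147^32≡1421, 1147^64≡945, 1147^128≡1402, 1147^256≡586, 1147^512≡223, 1147^1024≡1152
1323 = 1024 + 256 + 32 + 8 + 2 + 1, so 1147^1323 ≡ 1152·586·1421·455·896·1147 ≡ 792 (mod 1567)
R · y^e mod p:
Squares mod 1567: 1106^1≡1106, 1106^2≡976, 1106^4≡1407, 1106^8≡528, 1106^16≡1425, 1106^32≡1360, 1106^64≡540, 1106^128≡138, 1106^256≡240, 1106^512≡1188, 1106^1024≡1044
1168 = 1024 + 128 + 16, so 1106^1168 ≡ 1044·138·1425 ≡ 528 (mod 1567)
787·528 = 415536 ≡ 281 (mod 1567)
792 ≠ 281; the check fails.

no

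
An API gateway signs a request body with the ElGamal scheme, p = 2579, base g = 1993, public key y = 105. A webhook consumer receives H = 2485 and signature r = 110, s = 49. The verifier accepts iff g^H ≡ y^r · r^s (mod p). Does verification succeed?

fails

Left side g^H mod p:
1993^2 = 3972049 ≡ 389
1993^4 ≡ 389^2 = 151321 ≡ 1739
1993^8 ≡ 1739^2 = 3024121 ≡ 1533
1993^16 ≡ 1533^2 = 2350089 ≡ 620
1993^32 ≡ 620^2 = 384400 ≡ 129
1993^64 ≡ 129^2 = 16641 ≡ 1167
1993^128 ≡ 1167^2 = 1361889 ≡ 177
1993^256 ≡ 177^2 = 31329 ≡ 381
1993^512 ≡ 381^2 = 145161 ≡ 737
1993^1024 ≡ 737^2 = 543169 ≡ 1579
1993^2048 ≡ 1579^2 = 2493241 ≡ 1927
2485 = 2048 + 256 + 128 + 32 + 16 + 4 + 1, so 1993^2485 ≡ 1927·381·177·129·620·1739·1993 ≡ 2111 (mod 2579)
Right side y^r · r^s mod p:
105^2 = 11025 ≡ 709
105^4 ≡ 709^2 = 502681 ≡ 2355
105^8 ≡ 2355^2 = 5546025 ≡ 1175
105^16 ≡ 1175^2 = 1380625 ≡ 860
105^32 ≡ 860^2 = 739600 ≡ 2006
105^64 ≡ 2006^2 = 4024036 ≡ 796
110 = 64 + 32 + 8 + 4 + 2, so 105^110 ≡ 796·2006·1175·2355·709 ≡ 2310 (mod 2579)
110^2 = 12100 ≡ 1784
110^4 ≡ 1784^2 = 3182656 ≡ 170
110^8 ≡ 170^2 = 28900 ≡ 531
110^16 ≡ 531^2 = 281961 ≡ 850
110^32 ≡ 850^2 = 722500 ≡ 380
49 = 32 + 16 + 1, so 110^49 ≡ 380·850·110 ≡ 1696 (mod 2579)
2310·1696 = 3917760 ≡ 259 (mod 2579)
2111 ≠ 259, so verification fails.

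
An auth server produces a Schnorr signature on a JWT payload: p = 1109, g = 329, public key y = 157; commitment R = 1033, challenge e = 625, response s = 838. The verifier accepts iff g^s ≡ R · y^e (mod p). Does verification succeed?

g^s mod p:
329^2 = 108241 ≡ 668
329^4 ≡ 668^2 = 446224 ≡ 406
329^8 ≡ 406^2 = 164836 ≡ 704
329^16 ≡ 704^2 = 495616 ≡ 1002
329^32 ≡ 1002^2 = 1004004 ≡ 359
329^64 ≡ 359^2 = 128881 ≡ 237
329^128 ≡ 237^2 = 56169 ≡ 719
329^256 ≡ 719^2 = 516961 ≡ 167
329^512 ≡ 167^2 = 27889 ≡ 164
838 = 512 + 256 + 64 + 4 + 2, so 329^838 ≡ 164·167·237·406·668 ≡ 456 (mod 1109)
R · y^e mod p:
157^2 = 24649 ≡ 251
157^4 ≡ 251^2 = 63001 ≡ 897
157^8 ≡ 897^2 = 804609 ≡ 584
157^16 ≡ 584^2 = 341056 ≡ 593
157^32 ≡ 593^2 = 351649 ≡ 96
157^64 ≡ 96^2 = 9216 ≡ 344
157^128 ≡ 344^2 = 118336 ≡ 782
157^256 ≡ 782^2 = 611524 ≡ 465
157^512 ≡ 465^2 = 216225 ≡ 1079
625 = 512 + 64 + 32 + 16 + 1, so 157^625 ≡ 1079·344·96·593·157 ≡ 1103 (mod 1109)
1033·1103 = 1139399 ≡ 456 (mod 1109)
456 ≡ 456 (mod 1109); signature holds.

passes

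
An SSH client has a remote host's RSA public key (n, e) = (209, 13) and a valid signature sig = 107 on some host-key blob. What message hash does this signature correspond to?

50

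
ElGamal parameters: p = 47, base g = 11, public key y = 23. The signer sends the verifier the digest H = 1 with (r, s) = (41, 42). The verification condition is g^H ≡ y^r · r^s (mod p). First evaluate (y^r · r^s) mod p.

23^41 mod 47 = 15
41^42 mod 47 = 7
y^r · r^s ≡ 15·7 = 105 ≡ 11 (mod 47)

11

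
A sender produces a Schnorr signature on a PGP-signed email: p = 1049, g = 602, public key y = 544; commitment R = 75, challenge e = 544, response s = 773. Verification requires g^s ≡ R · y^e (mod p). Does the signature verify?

g^s mod p:
602^2 = 362404 ≡ 499
602^4 ≡ 499^2 = 249001 ≡ 388
602^8 ≡ 388^2 = 150544 ≡ 537
602^16 ≡ 537^2 = 288369 ≡ 943
602^32 ≡ 943^2 = 889249 ≡ 746
602^64 ≡ 746^2 = 556516 ≡ 546
602^128 ≡ 546^2 = 298116 ≡ 200
602^256 ≡ 200^2 = 40000 ≡ 138
602^512 ≡ 138^2 = 19044 ≡ 162
773 = 512 + 256 + 4 + 1, so 602^773 ≡ 162·138·388·602 ≡ 613 (mod 1049)
R · y^e mod p:
544^2 = 295936 ≡ 118
544^4 ≡ 118^2 = 13924 ≡ 287
544^8 ≡ 287^2 = 82369 ≡ 547
544^16 ≡ 547^2 = 299209 ≡ 244
544^32 ≡ 244^2 = 59536 ≡ 792
544^64 ≡ 792^2 = 627264 ≡ 1011
544^128 ≡ 1011^2 = 1022121 ≡ 395
544^256 ≡ 395^2 = 156025 ≡ 773
544^512 ≡ 773^2 = 597529 ≡ 648
544 = 512 + 32, so 544^544 ≡ 648·792 ≡ 255 (mod 1049)
75·255 = 19125 ≡ 243 (mod 1049)
613 ≠ 243; the check fails.

does not verify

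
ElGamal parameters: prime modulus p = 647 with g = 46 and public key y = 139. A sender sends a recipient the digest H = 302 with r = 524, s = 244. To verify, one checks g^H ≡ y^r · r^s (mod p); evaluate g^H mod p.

487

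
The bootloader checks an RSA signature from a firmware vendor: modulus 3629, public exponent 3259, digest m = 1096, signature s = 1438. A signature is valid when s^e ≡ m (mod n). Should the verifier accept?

s^2 ≡ 1438^2 = 2067844 ≡ 2943
s^4 ≡ 2943^2 = 8661249 ≡ 2455
s^8 ≡ 2455^2 = 6027025 ≡ 2885
s^16 ≡ 2885^2 = 8323225 ≡ 1928
s^32 ≡ 1928^2 = 3717184 ≡ 1088
s^64 ≡ 1088^2 = 1183744 ≡ 690
s^128 ≡ 690^2 = 476100 ≡ 701
s^256 ≡ 701^2 = 491401 ≡ 1486
s^512 ≡ 1486^2 = 2208196 ≡ 1764
s^1024 ≡ 1764^2 = 3111696 ≡ 1643
s^2048 ≡ 1643^2 = 2699449 ≡ 3102
3259 = 2048 + 1024 + 128 + 32 + 16 + 8 + 2 + 1, so s^3259 ≡ 3102·1643·701·1088·1928·2885·2943·1438 ≡ 1096 (mod 3629)
Since 1096 equals the digest 1096, verification succeeds.

accept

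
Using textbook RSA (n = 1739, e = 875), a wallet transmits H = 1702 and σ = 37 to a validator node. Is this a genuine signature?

forged

σ^2 ≡ 37^2 = 1369
σ^4 ≡ 1369^2 = 1874161 ≡ 1258
σ^8 ≡ 1258^2 = 1582564 ≡ 74
σ^16 ≡ 74^2 = 5476 ≡ 259
σ^32 ≡ 259^2 = 67081 ≡ 999
σ^64 ≡ 999^2 = 998001 ≡ 1554
σ^128 ≡ 1554^2 = 2414916 ≡ 1184
σ^256 ≡ 1184^2 = 1401856 ≡ 222
σ^512 ≡ 222^2 = 49284 ≡ 592
875 = 512 + 256 + 64 + 32 + 8 + 2 + 1, so σ^875 ≡ 592·222·1554·999·74·1369·37 ≡ 37 (mod 1739)
37 ≠ 1702, so verification fails.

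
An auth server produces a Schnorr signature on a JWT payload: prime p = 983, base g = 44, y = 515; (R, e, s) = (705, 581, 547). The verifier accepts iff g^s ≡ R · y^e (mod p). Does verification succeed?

g^s mod p:
44^2 = 1936 ≡ 953
44^4 ≡ 953^2 = 908209 ≡ 900
44^8 ≡ 900^2 = 810000 ≡ 8
44^16 ≡ 8^2 = 64
44^32 ≡ 64^2 = 4096 ≡ 164
44^64 ≡ 164^2 = 26896 ≡ 355
44^128 ≡ 355^2 = 126025 ≡ 201
44^256 ≡ 201^2 = 40401 ≡ 98
44^512 ≡ 98^2 = 9604 ≡ 757
547 = 512 + 32 + 2 + 1, so 44^547 ≡ 757·164·953·44 ≡ 570 (mod 983)
R · y^e mod p:
515^2 = 265225 ≡ 798
515^4 ≡ 798^2 = 636804 ≡ 803
515^8 ≡ 803^2 = 644809 ≡ 944
515^16 ≡ 944^2 = 891136 ≡ 538
515^32 ≡ 538^2 = 289444 ≡ 442
515^64 ≡ 442^2 = 195364 ≡ 730
515^128 ≡ 730^2 = 532900 ≡ 114
515^256 ≡ 114^2 = 12996 ≡ 217
515^512 ≡ 217^2 = 47089 ≡ 888
581 = 512 + 64 + 4 + 1, so 515^581 ≡ 888·730·803·515 ≡ 691 (mod 983)
705·691 = 487155 ≡ 570 (mod 983)
570 ≡ 570 (mod 983); signature holds.

passes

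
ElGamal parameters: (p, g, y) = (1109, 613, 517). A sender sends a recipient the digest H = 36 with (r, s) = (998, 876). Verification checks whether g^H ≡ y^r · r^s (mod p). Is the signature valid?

Left side g^H mod p:
Squares mod 1109: 613^1≡613, 613^2≡927, 613^4≡963, 613^8≡245, 613^16≡139, 613^32≡468
36 = 32 + 4, so 613^36 ≡ 468·963 ≡ 430 (mod 1109)
Right side y^r · r^s mod p:
Squares mod 1109: 517^1≡517, 517^2≡20, 517^4≡400, 517^8≡304, 517^16≡369, 517^32≡863, 517^64≡630, 517^128≡987, 517^256≡467, 517^512≡725
998 = 512 + 256 + 128 + 64 + 32 + 4 + 2, so 517^998 ≡ 725·467·987·630·863·400·20 ≡ 594 (mod 1109)
Squares mod 1109: 998^1≡998, 998^2≡122, 998^4≡467, 998^8≡725, 998^16≡1068, 998^32≡572, 998^64≡29, 998^128≡841, 998^256≡848, 998^512≡472
876 = 512 + 256 + 64 + 32 + 8 + 4, so 998^876 ≡ 472·848·29·572·725·467 ≡ 730 (mod 1109)
594·730 = 433620 ≡ 1 (mod 1109)
430 ≠ 1, so verification fails.

invalid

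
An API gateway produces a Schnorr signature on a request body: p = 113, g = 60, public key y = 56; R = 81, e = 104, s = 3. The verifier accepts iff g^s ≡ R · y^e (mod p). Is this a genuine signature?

g^s mod p:
60^2 = 3600 ≡ 97
3 = 2 + 1, so 60^3 ≡ 97·60 ≡ 57 (mod 113)
R · y^e mod p:
56^2 = 3136 ≡ 85
56^4 ≡ 85^2 = 7225 ≡ 106
56^8 ≡ 106^2 = 11236 ≡ 49
56^16 ≡ 49^2 = 2401 ≡ 28
56^32 ≡ 28^2 = 784 ≡ 106
56^64 ≡ 106^2 = 11236 ≡ 49
104 = 64 + 32 + 8, so 56^104 ≡ 49·106·49 ≡ 30 (mod 113)
81·30 = 2430 ≡ 57 (mod 113)
57 ≡ 57 (mod 113); signature holds.

genuine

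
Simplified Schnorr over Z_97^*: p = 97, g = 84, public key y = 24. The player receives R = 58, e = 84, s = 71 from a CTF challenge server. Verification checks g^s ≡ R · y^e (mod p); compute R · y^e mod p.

24^2 = 576 ≡ 91
24^4 ≡ 91^2 = 8281 ≡ 36
24^8 ≡ 36^2 = 1296 ≡ 35
24^16 ≡ 35^2 = 1225 ≡ 61
24^32 ≡ 61^2 = 3721 ≡ 35
24^64 ≡ 35^2 = 1225 ≡ 61
84 = 64 + 16 + 4, so 24^84 ≡ 61·61·36 ≡ 96 (mod 97)
R · y^e ≡ 58·96 = 5568 ≡ 39 (mod 97)

39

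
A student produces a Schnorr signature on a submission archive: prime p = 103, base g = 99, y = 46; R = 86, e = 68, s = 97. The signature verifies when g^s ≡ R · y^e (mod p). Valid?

g^s mod p:
Squares mod 103: 99^1≡99, 99^2≡16, 99^4≡50, 99^8≡28, 99^16≡63, 99^32≡55, 99^64≡38
97 = 64 + 32 + 1, so 99^97 ≡ 38·55·99 ≡ 86 (mod 103)
R · y^e mod p:
Squares mod 103: 46^1≡46, 46^2≡56, 46^4≡46, 46^8≡56, 46^16≡46, 46^32≡56, 46^64≡46
68 = 64 + 4, so 46^68 ≡ 46·46 ≡ 56 (mod 103)
86·56 = 4816 ≡ 78 (mod 103)
86 ≠ 78; the check fails.

no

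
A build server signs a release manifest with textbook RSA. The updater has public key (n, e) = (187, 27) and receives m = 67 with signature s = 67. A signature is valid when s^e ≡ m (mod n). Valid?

yes

s^2 ≡ 67^2 = 4489 ≡ 1
s^4 ≡ 1^2 = 1
s^8 ≡ 1^2 = 1
s^16 ≡ 1^2 = 1
27 = 16 + 8 + 2 + 1, so s^27 ≡ 1·1·1·67 ≡ 67 (mod 187)
Since 67 equals the digest 67, verification succeeds.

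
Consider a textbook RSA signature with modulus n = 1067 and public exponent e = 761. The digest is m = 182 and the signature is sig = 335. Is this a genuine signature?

forged

sig^2 ≡ 335^2 = 112225 ≡ 190
sig^4 ≡ 190^2 = 36100 ≡ 889
sig^8 ≡ 889^2 = 790321 ≡ 741
sig^16 ≡ 741^2 = 549081 ≡ 643
sig^32 ≡ 643^2 = 413449 ≡ 520
sig^64 ≡ 520^2 = 270400 ≡ 449
sig^128 ≡ 449^2 = 201601 ≡ 1005
sig^256 ≡ 1005^2 = 1010025 ≡ 643
sig^512 ≡ 643^2 = 413449 ≡ 520
761 = 512 + 128 + 64 + 32 + 16 + 8 + 1, so sig^761 ≡ 520·1005·449·520·643·741·335 ≡ 808 (mod 1067)
The recovered value 808 does not match the digest 182.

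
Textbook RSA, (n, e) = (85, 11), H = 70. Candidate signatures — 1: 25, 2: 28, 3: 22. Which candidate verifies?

1

Candidate 1: Squares mod 85: 25^1≡25, 25^2≡30, 25^4≡50, 25^8≡35; 11 = 8 + 2 + 1, so 25^11 ≡ 35·30·25 ≡ 70 (mod 85)
  → matches H = 70
Candidate 2: Squares mod 85: 28^1≡28, 28^2≡19, 28^4≡21, 28^8≡16; 11 = 8 + 2 + 1, so 28^11 ≡ 16·19·28 ≡ 12 (mod 85)
Candidate 3: Squares mod 85: 22^1≡22, 22^2≡59, 22^4≡81, 22^8≡16; 11 = 8 + 2 + 1, so 22^11 ≡ 16·59·22 ≡ 28 (mod 85)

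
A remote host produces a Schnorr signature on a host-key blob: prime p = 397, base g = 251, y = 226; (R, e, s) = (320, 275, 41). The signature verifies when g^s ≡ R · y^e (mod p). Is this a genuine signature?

g^s mod p:
Squares mod 397: 251^1≡251, 251^2≡275, 251^4≡195, 251^8≡310, 251^16≡26, 251^32≡279
41 = 32 + 8 + 1, so 251^41 ≡ 279·310·251 ≡ 236 (mod 397)
R · y^e mod p:
Squares mod 397: 226^1≡226, 226^2≡260, 226^4≡110, 226^8≡190, 226^16≡370, 226^32≡332, 226^64≡255, 226^128≡314, 226^256≡140
275 = 256 + 16 + 2 + 1, so 226^275 ≡ 140·370·260·226 ≡ 363 (mod 397)
320·363 = 116160 ≡ 236 (mod 397)
236 ≡ 236 (mod 397); signature holds.

genuine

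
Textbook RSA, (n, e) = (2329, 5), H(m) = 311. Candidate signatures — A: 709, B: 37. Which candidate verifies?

Candidate A: 709^5 mod 2329 = 1006
Candidate B: 37^5 mod 2329 = 311
  → matches H(m) = 311

B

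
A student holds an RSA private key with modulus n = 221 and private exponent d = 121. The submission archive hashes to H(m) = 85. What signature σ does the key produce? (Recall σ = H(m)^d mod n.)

85

Squares mod 221: (H(m))^1≡85, (H(m))^2≡153, (H(m))^4≡204, (H(m))^8≡68, (H(m))^16≡204, (H(m))^32≡68, (H(m))^64≡204
121 = 64 + 32 + 16 + 8 + 1, so (H(m))^121 ≡ 204·68·204·68·85 ≡ 85 (mod 221)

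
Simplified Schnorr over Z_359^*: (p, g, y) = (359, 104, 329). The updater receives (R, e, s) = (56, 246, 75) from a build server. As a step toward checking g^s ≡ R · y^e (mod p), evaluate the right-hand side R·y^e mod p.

323

329^2 = 108241 ≡ 182
329^4 ≡ 182^2 = 33124 ≡ 96
329^8 ≡ 96^2 = 9216 ≡ 241
329^16 ≡ 241^2 = 58081 ≡ 282
329^32 ≡ 282^2 = 79524 ≡ 185
329^64 ≡ 185^2 = 34225 ≡ 120
329^128 ≡ 120^2 = 14400 ≡ 40
246 = 128 + 64 + 32 + 16 + 4 + 2, so 329^246 ≡ 40·120·185·282·96·182 ≡ 25 (mod 359)
R · y^e ≡ 56·25 = 1400 ≡ 323 (mod 359)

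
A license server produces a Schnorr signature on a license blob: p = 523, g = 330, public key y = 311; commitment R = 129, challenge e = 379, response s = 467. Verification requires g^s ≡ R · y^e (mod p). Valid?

no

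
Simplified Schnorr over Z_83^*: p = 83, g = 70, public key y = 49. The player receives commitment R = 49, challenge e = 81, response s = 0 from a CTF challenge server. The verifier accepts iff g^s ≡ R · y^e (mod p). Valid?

yes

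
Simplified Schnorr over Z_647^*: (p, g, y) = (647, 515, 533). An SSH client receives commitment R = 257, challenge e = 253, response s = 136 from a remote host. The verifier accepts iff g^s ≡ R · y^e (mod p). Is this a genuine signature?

g^s mod p:
515^2 = 265225 ≡ 602
515^4 ≡ 602^2 = 362404 ≡ 84
515^8 ≡ 84^2 = 7056 ≡ 586
515^16 ≡ 586^2 = 343396 ≡ 486
515^32 ≡ 486^2 = 236196 ≡ 41
515^64 ≡ 41^2 = 1681 ≡ 387
515^128 ≡ 387^2 = 149769 ≡ 312
136 = 128 + 8, so 515^136 ≡ 312·586 ≡ 378 (mod 647)
R · y^e mod p:
533^2 = 284089 ≡ 56
533^4 ≡ 56^2 = 3136 ≡ 548
533^8 ≡ 548^2 = 300304 ≡ 96
533^16 ≡ 96^2 = 9216 ≡ 158
533^32 ≡ 158^2 = 24964 ≡ 378
533^64 ≡ 378^2 = 142884 ≡ 544
533^128 ≡ 544^2 = 295936 ≡ 257
253 = 128 + 64 + 32 + 16 + 8 + 4 + 1, so 533^253 ≡ 257·544·378·158·96·548·533 ≡ 279 (mod 647)
257·279 = 71703 ≡ 533 (mod 647)
378 ≠ 533; the check fails.

forged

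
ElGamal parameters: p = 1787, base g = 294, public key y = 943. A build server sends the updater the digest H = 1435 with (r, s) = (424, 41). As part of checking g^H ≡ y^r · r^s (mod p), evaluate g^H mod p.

1516

294^1435 mod 1787 = 1516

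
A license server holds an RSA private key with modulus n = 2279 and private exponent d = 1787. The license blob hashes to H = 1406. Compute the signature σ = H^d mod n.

H^2 ≡ 1406^2 = 1976836 ≡ 943
H^4 ≡ 943^2 = 889249 ≡ 439
H^8 ≡ 439^2 = 192721 ≡ 1285
H^16 ≡ 1285^2 = 1651225 ≡ 1229
H^32 ≡ 1229^2 = 1510441 ≡ 1743
H^64 ≡ 1743^2 = 3038049 ≡ 142
H^128 ≡ 142^2 = 20164 ≡ 1932
H^256 ≡ 1932^2 = 3732624 ≡ 1901
H^512 ≡ 1901^2 = 3613801 ≡ 1586
H^1024 ≡ 1586^2 = 2515396 ≡ 1659
1787 = 1024 + 512 + 128 + 64 + 32 + 16 + 8 + 2 + 1, so H^1787 ≡ 1659·1586·1932·142·1743·1229·1285·943·1406 ≡ 1637 (mod 2279)

1637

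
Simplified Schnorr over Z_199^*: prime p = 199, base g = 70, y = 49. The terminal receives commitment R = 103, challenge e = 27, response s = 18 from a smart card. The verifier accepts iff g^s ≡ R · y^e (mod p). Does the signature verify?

does not verify

g^s mod p:
70^2 = 4900 ≡ 124
70^4 ≡ 124^2 = 15376 ≡ 53
70^8 ≡ 53^2 = 2809 ≡ 23
70^16 ≡ 23^2 = 529 ≡ 131
18 = 16 + 2, so 70^18 ≡ 131·124 ≡ 125 (mod 199)
R · y^e mod p:
49^2 = 2401 ≡ 13
49^4 ≡ 13^2 = 169
49^8 ≡ 169^2 = 28561 ≡ 104
49^16 ≡ 104^2 = 10816 ≡ 70
27 = 16 + 8 + 2 + 1, so 49^27 ≡ 70·104·13·49 ≡ 63 (mod 199)
103·63 = 6489 ≡ 121 (mod 199)
125 ≠ 121; the check fails.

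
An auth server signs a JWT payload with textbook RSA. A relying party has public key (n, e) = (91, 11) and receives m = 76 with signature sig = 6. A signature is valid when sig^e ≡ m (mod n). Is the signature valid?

Squares mod 91: sig^1≡6, sig^2≡36, sig^4≡22, sig^8≡29
11 = 8 + 2 + 1, so sig^11 ≡ 29·36·6 ≡ 76 (mod 91)
sig^11 mod 91 = 76 matches m.

valid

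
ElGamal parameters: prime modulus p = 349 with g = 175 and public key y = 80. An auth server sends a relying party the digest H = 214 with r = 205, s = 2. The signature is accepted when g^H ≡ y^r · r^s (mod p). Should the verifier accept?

Left side g^H mod p:
Squares mod 349: 175^1≡175, 175^2≡262, 175^4≡240, 175^8≡15, 175^16≡225, 175^32≡20, 175^64≡51, 175^128≡158
214 = 128 + 64 + 16 + 4 + 2, so 175^214 ≡ 158·51·225·240·262 ≡ 49 (mod 349)
Right side y^r · r^s mod p:
Squares mod 349: 80^1≡80, 80^2≡118, 80^4≡313, 80^8≡249, 80^16≡228, 80^32≡332, 80^64≡289, 80^128≡110
205 = 128 + 64 + 8 + 4 + 1, so 80^205 ≡ 110·289·249·313·80 ≡ 231 (mod 349)
Squares mod 349: 205^1≡205, 205^2≡145
205^2 ≡ 145 (mod 349)
231·145 = 33495 ≡ 340 (mod 349)
49 ≠ 340, so verification fails.

reject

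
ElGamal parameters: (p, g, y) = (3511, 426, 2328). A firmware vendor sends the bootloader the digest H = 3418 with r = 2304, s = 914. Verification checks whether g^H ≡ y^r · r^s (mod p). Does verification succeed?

passes

Left side g^H mod p:
426^2 = 181476 ≡ 2415
426^4 ≡ 2415^2 = 5832225 ≡ 454
426^8 ≡ 454^2 = 206116 ≡ 2478
426^16 ≡ 2478^2 = 6140484 ≡ 3256
426^32 ≡ 3256^2 = 10601536 ≡ 1827
426^64 ≡ 1827^2 = 3337929 ≡ 2479
426^128 ≡ 2479^2 = 6145441 ≡ 1191
426^256 ≡ 1191^2 = 1418481 ≡ 37
426^512 ≡ 37^2 = 1369
426^1024 ≡ 1369^2 = 1874161 ≡ 2798
426^2048 ≡ 2798^2 = 7828804 ≡ 2785
3418 = 2048 + 1024 + 256 + 64 + 16 + 8 + 2, so 426^3418 ≡ 2785·2798·37·2479·3256·2478·2415 ≡ 608 (mod 3511)
Right side y^r · r^s mod p:
2328^2 = 5419584 ≡ 2111
2328^4 ≡ 2111^2 = 4456321 ≡ 862
2328^8 ≡ 862^2 = 743044 ≡ 2223
2328^16 ≡ 2223^2 = 4941729 ≡ 1752
2328^32 ≡ 1752^2 = 3069504 ≡ 890
2328^64 ≡ 890^2 = 792100 ≡ 2125
2328^128 ≡ 2125^2 = 4515625 ≡ 479
2328^256 ≡ 479^2 = 229441 ≡ 1226
2328^512 ≡ 1226^2 = 1503076 ≡ 368
2328^1024 ≡ 368^2 = 135424 ≡ 2006
2328^2048 ≡ 2006^2 = 4024036 ≡ 430
2304 = 2048 + 256, so 2328^2304 ≡ 430·1226 ≡ 530 (mod 3511)
2304^2 = 5308416 ≡ 3295
2304^4 ≡ 3295^2 = 10857025 ≡ 1013
2304^8 ≡ 1013^2 = 1026169 ≡ 957
2304^16 ≡ 957^2 = 915849 ≡ 2989
2304^32 ≡ 2989^2 = 8934121 ≡ 2137
2304^64 ≡ 2137^2 = 4566769 ≡ 2469
2304^128 ≡ 2469^2 = 6095961 ≡ 865
2304^256 ≡ 865^2 = 748225 ≡ 382
2304^512 ≡ 382^2 = 145924 ≡ 1973
914 = 512 + 256 + 128 + 16 + 2, so 2304^914 ≡ 1973·382·865·2989·3295 ≡ 2068 (mod 3511)
530·2068 = 1096040 ≡ 608 (mod 3511)
608 ≡ 608 (mod 3511), so the signature is genuine.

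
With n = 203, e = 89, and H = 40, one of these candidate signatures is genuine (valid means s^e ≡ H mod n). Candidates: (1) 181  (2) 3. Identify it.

Candidate 1: Squares mod 203: 181^1≡181, 181^2≡78, 181^4≡197, 181^8≡36, 181^16≡78, 181^32≡197, 181^64≡36; 89 = 64 + 16 + 8 + 1, so 181^89 ≡ 36·78·36·181 ≡ 132 (mod 203)
Candidate 2: Squares mod 203: 3^1≡3, 3^2≡9, 3^4≡81, 3^8≡65, 3^16≡165, 3^32≡23, 3^64≡123; 89 = 64 + 16 + 8 + 1, so 3^89 ≡ 123·165·65·3 ≡ 40 (mod 203)
  → matches H = 40

2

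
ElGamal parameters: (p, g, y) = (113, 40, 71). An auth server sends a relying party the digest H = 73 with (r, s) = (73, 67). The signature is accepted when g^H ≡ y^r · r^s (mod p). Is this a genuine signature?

forged

Left side g^H mod p:
40^73 mod 113 = 73
Right side y^r · r^s mod p:
71^73 mod 113 = 42
73^67 mod 113 = 71
42·71 = 2982 ≡ 44 (mod 113)
73 ≠ 44, so verification fails.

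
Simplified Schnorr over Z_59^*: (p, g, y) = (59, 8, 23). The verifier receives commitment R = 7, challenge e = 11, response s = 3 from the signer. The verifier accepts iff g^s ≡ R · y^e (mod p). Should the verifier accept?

accept

g^s mod p:
Squares mod 59: 8^1≡8, 8^2≡5
3 = 2 + 1, so 8^3 ≡ 5·8 ≡ 40 (mod 59)
R · y^e mod p:
Squares mod 59: 23^1≡23, 23^2≡57, 23^4≡4, 23^8≡16
11 = 8 + 2 + 1, so 23^11 ≡ 16·57·23 ≡ 31 (mod 59)
7·31 = 217 ≡ 40 (mod 59)
40 ≡ 40 (mod 59); signature holds.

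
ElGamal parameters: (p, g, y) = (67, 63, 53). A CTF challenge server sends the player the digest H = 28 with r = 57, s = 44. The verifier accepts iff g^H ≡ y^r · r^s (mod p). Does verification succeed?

fails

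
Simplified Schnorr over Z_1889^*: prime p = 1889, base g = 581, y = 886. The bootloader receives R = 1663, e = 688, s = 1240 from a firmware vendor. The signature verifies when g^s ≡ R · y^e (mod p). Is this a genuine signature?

genuine

g^s mod p:
581^1240 mod 1889 = 1044
R · y^e mod p:
886^688 mod 1889 = 313
1663·313 = 520519 ≡ 1044 (mod 1889)
1044 ≡ 1044 (mod 1889); signature holds.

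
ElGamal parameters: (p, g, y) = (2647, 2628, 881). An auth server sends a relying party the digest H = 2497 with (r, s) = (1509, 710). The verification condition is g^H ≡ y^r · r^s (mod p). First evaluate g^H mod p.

2628^2 = 6906384 ≡ 361
2628^4 ≡ 361^2 = 130321 ≡ 618
2628^8 ≡ 618^2 = 381924 ≡ 756
2628^16 ≡ 756^2 = 571536 ≡ 2431
2628^32 ≡ 2431^2 = 5909761 ≡ 1657
2628^64 ≡ 1657^2 = 2745649 ≡ 710
2628^128 ≡ 710^2 = 504100 ≡ 1170
2628^256 ≡ 1170^2 = 1368900 ≡ 401
2628^512 ≡ 401^2 = 160801 ≡ 1981
2628^1024 ≡ 1981^2 = 3924361 ≡ 1507
2628^2048 ≡ 1507^2 = 2271049 ≡ 2570
2497 = 2048 + 256 + 128 + 64 + 1, so 2628^2497 ≡ 2570·401·1170·710·2628 ≡ 22 (mod 2647)

22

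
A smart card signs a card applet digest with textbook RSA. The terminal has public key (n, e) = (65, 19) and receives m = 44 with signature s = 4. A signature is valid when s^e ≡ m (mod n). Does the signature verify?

does not verify

s^19 mod 65 = 4
4 ≠ 44, so verification fails.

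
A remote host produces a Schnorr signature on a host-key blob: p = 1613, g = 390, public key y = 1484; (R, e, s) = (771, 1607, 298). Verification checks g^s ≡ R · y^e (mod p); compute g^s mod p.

390^2 = 152100 ≡ 478
390^4 ≡ 478^2 = 228484 ≡ 1051
390^8 ≡ 1051^2 = 1104601 ≡ 1309
390^16 ≡ 1309^2 = 1713481 ≡ 475
390^32 ≡ 475^2 = 225625 ≡ 1418
390^64 ≡ 1418^2 = 2010724 ≡ 926
390^128 ≡ 926^2 = 857476 ≡ 973
390^256 ≡ 973^2 = 946729 ≡ 1511
298 = 256 + 32 + 8 + 2, so 390^298 ≡ 1511·1418·1309·478 ≡ 1596 (mod 1613)

1596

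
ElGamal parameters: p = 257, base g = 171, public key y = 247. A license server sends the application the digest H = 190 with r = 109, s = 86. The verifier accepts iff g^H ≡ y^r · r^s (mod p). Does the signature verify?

Left side g^H mod p:
171^190 mod 257 = 113
Right side y^r · r^s mod p:
247^109 mod 257 = 220
109^86 mod 257 = 133
220·133 = 29260 ≡ 219 (mod 257)
113 ≠ 219, so verification fails.

does not verify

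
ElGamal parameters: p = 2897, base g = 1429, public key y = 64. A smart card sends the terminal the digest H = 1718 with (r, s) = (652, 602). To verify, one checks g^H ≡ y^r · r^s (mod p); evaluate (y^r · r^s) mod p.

798

64^2 = 4096 ≡ 1199
64^4 ≡ 1199^2 = 1437601 ≡ 689
64^8 ≡ 689^2 = 474721 ≡ 2510
64^16 ≡ 2510^2 = 6300100 ≡ 2022
64^32 ≡ 2022^2 = 4088484 ≡ 817
64^64 ≡ 817^2 = 667489 ≡ 1179
64^128 ≡ 1179^2 = 1390041 ≡ 2378
64^256 ≡ 2378^2 = 5654884 ≡ 2837
64^512 ≡ 2837^2 = 8048569 ≡ 703
652 = 512 + 128 + 8 + 4, so 64^652 ≡ 703·2378·2510·689 ≡ 644 (mod 2897)
652^2 = 425104 ≡ 2142
652^4 ≡ 2142^2 = 4588164 ≡ 2213
652^8 ≡ 2213^2 = 4897369 ≡ 1439
652^16 ≡ 1439^2 = 2070721 ≡ 2263
652^32 ≡ 2263^2 = 5121169 ≡ 2170
652^64 ≡ 2170^2 = 4708900 ≡ 1275
652^128 ≡ 1275^2 = 1625625 ≡ 408
652^256 ≡ 408^2 = 166464 ≡ 1335
652^512 ≡ 1335^2 = 1782225 ≡ 570
602 = 512 + 64 + 16 + 8 + 2, so 652^602 ≡ 570·1275·2263·1439·2142 ≡ 694 (mod 2897)
y^r · r^s ≡ 644·694 = 446936 ≡ 798 (mod 2897)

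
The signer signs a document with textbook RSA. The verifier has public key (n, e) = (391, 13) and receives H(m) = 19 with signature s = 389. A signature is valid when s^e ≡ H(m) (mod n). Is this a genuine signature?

genuine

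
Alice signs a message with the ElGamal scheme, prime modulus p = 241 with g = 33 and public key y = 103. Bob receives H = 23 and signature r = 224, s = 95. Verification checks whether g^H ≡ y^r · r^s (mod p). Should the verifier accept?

Left side g^H mod p:
33^2 = 1089 ≡ 125
33^4 ≡ 125^2 = 15625 ≡ 201
33^8 ≡ 201^2 = 40401 ≡ 154
33^16 ≡ 154^2 = 23716 ≡ 98
23 = 16 + 4 + 2 + 1, so 33^23 ≡ 98·201·125·33 ≡ 136 (mod 241)
Right side y^r · r^s mod p:
103^2 = 10609 ≡ 5
103^4 ≡ 5^2 = 25
103^8 ≡ 25^2 = 625 ≡ 143
103^16 ≡ 143^2 = 20449 ≡ 205
103^32 ≡ 205^2 = 42025 ≡ 91
103^64 ≡ 91^2 = 8281 ≡ 87
103^128 ≡ 87^2 = 7569 ≡ 98
224 = 128 + 64 + 32, so 103^224 ≡ 98·87·91 ≡ 87 (mod 241)
224^2 = 50176 ≡ 48
224^4 ≡ 48^2 = 2304 ≡ 135
224^8 ≡ 135^2 = 18225 ≡ 150
224^16 ≡ 150^2 = 22500 ≡ 87
224^32 ≡ 87^2 = 7569 ≡ 98
224^64 ≡ 98^2 = 9604 ≡ 205
95 = 64 + 16 + 8 + 4 + 2 + 1, so 224^95 ≡ 205·87·150·135·48·224 ≡ 165 (mod 241)
87·165 = 14355 ≡ 136 (mod 241)
136 ≡ 136 (mod 241), so the signature is genuine.

accept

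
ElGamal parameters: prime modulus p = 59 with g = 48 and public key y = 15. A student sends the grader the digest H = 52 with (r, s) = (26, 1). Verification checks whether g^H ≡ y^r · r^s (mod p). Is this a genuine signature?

forged

Left side g^H mod p:
48^2 = 2304 ≡ 3
48^4 ≡ 3^2 = 9
48^8 ≡ 9^2 = 81 ≡ 22
48^16 ≡ 22^2 = 484 ≡ 12
48^32 ≡ 12^2 = 144 ≡ 26
52 = 32 + 16 + 4, so 48^52 ≡ 26·12·9 ≡ 35 (mod 59)
Right side y^r · r^s mod p:
15^2 = 225 ≡ 48
15^4 ≡ 48^2 = 2304 ≡ 3
15^8 ≡ 3^2 = 9
15^16 ≡ 9^2 = 81 ≡ 22
26 = 16 + 8 + 2, so 15^26 ≡ 22·9·48 ≡ 5 (mod 59)
26^1 mod 59 = 26
5·26 = 130 ≡ 12 (mod 59)
35 ≠ 12, so verification fails.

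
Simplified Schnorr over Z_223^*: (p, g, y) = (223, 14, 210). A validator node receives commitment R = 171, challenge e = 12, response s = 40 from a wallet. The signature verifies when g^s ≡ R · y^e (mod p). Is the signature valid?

invalid

g^s mod p:
Squares mod 223: 14^1≡14, 14^2≡196, 14^4≡60, 14^8≡32, 14^16≡132, 14^32≡30
40 = 32 + 8, so 14^40 ≡ 30·32 ≡ 68 (mod 223)
R · y^e mod p:
Squares mod 223: 210^1≡210, 210^2≡169, 210^4≡17, 210^8≡66
12 = 8 + 4, so 210^12 ≡ 66·17 ≡ 7 (mod 223)
171·7 = 1197 ≡ 82 (mod 223)
68 ≠ 82; the check fails.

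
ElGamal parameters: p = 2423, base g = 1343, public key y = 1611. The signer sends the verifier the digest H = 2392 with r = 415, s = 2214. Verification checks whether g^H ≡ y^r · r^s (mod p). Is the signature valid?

Left side g^H mod p:
1343^2 = 1803649 ≡ 937
1343^4 ≡ 937^2 = 877969 ≡ 843
1343^8 ≡ 843^2 = 710649 ≡ 710
1343^16 ≡ 710^2 = 504100 ≡ 116
1343^32 ≡ 116^2 = 13456 ≡ 1341
1343^64 ≡ 1341^2 = 1798281 ≡ 415
1343^128 ≡ 415^2 = 172225 ≡ 192
1343^256 ≡ 192^2 = 36864 ≡ 519
1343^512 ≡ 519^2 = 269361 ≡ 408
1343^1024 ≡ 408^2 = 166464 ≡ 1700
1343^2048 ≡ 1700^2 = 2890000 ≡ 1784
2392 = 2048 + 256 + 64 + 16 + 8, so 1343^2392 ≡ 1784·519·415·116·710 ≡ 2187 (mod 2423)
Right side y^r · r^s mod p:
1611^2 = 2595321 ≡ 288
1611^4 ≡ 288^2 = 82944 ≡ 562
1611^8 ≡ 562^2 = 315844 ≡ 854
1611^16 ≡ 854^2 = 729316 ≡ 2416
1611^32 ≡ 2416^2 = 5837056 ≡ 49
1611^64 ≡ 49^2 = 2401
1611^128 ≡ 2401^2 = 5764801 ≡ 484
1611^256 ≡ 484^2 = 234256 ≡ 1648
415 = 256 + 128 + 16 + 8 + 4 + 2 + 1, so 1611^415 ≡ 1648·484·2416·854·562·288·1611 ≡ 1079 (mod 2423)
415^2 = 172225 ≡ 192
415^4 ≡ 192^2 = 36864 ≡ 519
415^8 ≡ 519^2 = 269361 ≡ 408
415^16 ≡ 408^2 = 166464 ≡ 1700
415^32 ≡ 1700^2 = 2890000 ≡ 1784
415^64 ≡ 1784^2 = 3182656 ≡ 1257
415^128 ≡ 1257^2 = 1580049 ≡ 253
415^256 ≡ 253^2 = 64009 ≡ 1011
415^512 ≡ 1011^2 = 1022121 ≡ 2038
415^1024 ≡ 2038^2 = 4153444 ≡ 422
415^2048 ≡ 422^2 = 178084 ≡ 1205
2214 = 2048 + 128 + 32 + 4 + 2, so 415^2214 ≡ 1205·253·1784·519·192 ≡ 1291 (mod 2423)
1079·1291 = 1392989 ≡ 2187 (mod 2423)
2187 ≡ 2187 (mod 2423), so the signature is genuine.

valid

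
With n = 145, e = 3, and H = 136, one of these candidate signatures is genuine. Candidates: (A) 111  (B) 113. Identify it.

A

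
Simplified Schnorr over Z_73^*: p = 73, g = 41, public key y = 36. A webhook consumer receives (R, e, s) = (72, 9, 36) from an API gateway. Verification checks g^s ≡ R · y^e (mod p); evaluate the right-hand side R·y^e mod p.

36^2 = 1296 ≡ 55
36^4 ≡ 55^2 = 3025 ≡ 32
36^8 ≡ 32^2 = 1024 ≡ 2
9 = 8 + 1, so 36^9 ≡ 2·36 ≡ 72 (mod 73)
R · y^e ≡ 72·72 = 5184 ≡ 1 (mod 73)

1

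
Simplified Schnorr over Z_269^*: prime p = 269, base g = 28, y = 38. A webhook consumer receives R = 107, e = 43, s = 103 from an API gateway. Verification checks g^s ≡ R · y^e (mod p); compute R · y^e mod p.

7

38^2 = 1444 ≡ 99
38^4 ≡ 99^2 = 9801 ≡ 117
38^8 ≡ 117^2 = 13689 ≡ 239
38^16 ≡ 239^2 = 57121 ≡ 93
38^32 ≡ 93^2 = 8649 ≡ 41
43 = 32 + 8 + 2 + 1, so 38^43 ≡ 41·239·99·38 ≡ 78 (mod 269)
R · y^e ≡ 107·78 = 8346 ≡ 7 (mod 269)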